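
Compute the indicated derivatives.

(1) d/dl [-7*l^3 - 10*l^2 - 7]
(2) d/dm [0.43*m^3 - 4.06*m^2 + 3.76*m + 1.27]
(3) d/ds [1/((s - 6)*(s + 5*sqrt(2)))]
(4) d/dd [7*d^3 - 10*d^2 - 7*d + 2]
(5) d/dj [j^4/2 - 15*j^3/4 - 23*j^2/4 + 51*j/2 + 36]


(1) = l*(-21*l - 20)
(2) = 1.29*m^2 - 8.12*m + 3.76
(3) = ((6 - s)*(s + 5*sqrt(2)) - (s - 6)^2)/((s - 6)^3*(s + 5*sqrt(2))^2)
(4) = 21*d^2 - 20*d - 7
(5) = 2*j^3 - 45*j^2/4 - 23*j/2 + 51/2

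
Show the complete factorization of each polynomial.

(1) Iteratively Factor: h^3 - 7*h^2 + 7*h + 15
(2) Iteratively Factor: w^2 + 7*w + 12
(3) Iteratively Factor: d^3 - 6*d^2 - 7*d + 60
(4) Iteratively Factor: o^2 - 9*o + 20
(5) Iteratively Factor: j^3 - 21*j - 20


(1) = (h - 5)*(h^2 - 2*h - 3) = (h - 5)*(h + 1)*(h - 3)
(2) = (w + 4)*(w + 3)
(3) = (d - 5)*(d^2 - d - 12) = (d - 5)*(d + 3)*(d - 4)
(4) = (o - 5)*(o - 4)
(5) = (j - 5)*(j^2 + 5*j + 4) = (j - 5)*(j + 4)*(j + 1)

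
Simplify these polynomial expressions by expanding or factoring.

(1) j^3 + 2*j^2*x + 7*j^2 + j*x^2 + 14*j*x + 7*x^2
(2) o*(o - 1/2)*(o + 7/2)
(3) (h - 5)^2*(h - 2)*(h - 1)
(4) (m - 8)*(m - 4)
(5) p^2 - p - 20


(1) = (j + 7)*(j + x)^2
(2) = o^3 + 3*o^2 - 7*o/4
(3) = h^4 - 13*h^3 + 57*h^2 - 95*h + 50
(4) = m^2 - 12*m + 32
(5) = (p - 5)*(p + 4)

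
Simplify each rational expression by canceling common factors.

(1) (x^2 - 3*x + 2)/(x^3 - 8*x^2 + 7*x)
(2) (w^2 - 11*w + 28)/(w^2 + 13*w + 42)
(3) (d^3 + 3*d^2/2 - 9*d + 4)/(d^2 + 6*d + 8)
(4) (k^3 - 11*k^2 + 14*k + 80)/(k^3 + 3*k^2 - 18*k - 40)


(1) = (x - 2)/(x^2 - 7*x)
(2) = (w^2 - 11*w + 28)/(w^2 + 13*w + 42)
(3) = (2*d^2 - 5*d + 2)/(2*d + 4)
(4) = (k^2 - 13*k + 40)/(k^2 + k - 20)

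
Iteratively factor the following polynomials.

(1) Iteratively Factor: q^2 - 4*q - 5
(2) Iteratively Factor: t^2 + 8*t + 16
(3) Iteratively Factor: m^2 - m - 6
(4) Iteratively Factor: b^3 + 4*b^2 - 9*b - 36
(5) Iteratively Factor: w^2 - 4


(1) = (q + 1)*(q - 5)
(2) = (t + 4)*(t + 4)
(3) = (m + 2)*(m - 3)
(4) = (b + 3)*(b^2 + b - 12) = (b - 3)*(b + 3)*(b + 4)
(5) = (w + 2)*(w - 2)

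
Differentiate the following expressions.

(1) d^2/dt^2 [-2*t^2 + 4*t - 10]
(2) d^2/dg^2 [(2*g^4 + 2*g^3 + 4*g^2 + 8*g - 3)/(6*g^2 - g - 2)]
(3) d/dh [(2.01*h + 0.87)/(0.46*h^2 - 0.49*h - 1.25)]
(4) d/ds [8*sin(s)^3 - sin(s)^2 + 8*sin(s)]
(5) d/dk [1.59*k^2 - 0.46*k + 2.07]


(1) = -4
(2) = 2*(72*g^6 - 36*g^5 - 66*g^4 + 370*g^3 - 120*g^2 + 366*g - 39)/(216*g^6 - 108*g^5 - 198*g^4 + 71*g^3 + 66*g^2 - 12*g - 8)
(3) = (0.9246*h^2 - 0.9849*h - (0.92*h - 0.49)*(2.01*h + 0.87) - 2.5125)/(-0.46*h^2 + 0.49*h + 1.25)^2
(4) = 2*(12*sin(s)^2 - sin(s) + 4)*cos(s)
(5) = 3.18*k - 0.46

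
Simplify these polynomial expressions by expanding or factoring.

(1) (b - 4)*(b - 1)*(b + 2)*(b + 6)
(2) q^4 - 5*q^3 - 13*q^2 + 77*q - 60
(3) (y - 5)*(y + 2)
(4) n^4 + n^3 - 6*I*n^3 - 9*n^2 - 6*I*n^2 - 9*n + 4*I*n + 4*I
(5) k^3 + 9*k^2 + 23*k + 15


(1) = b^4 + 3*b^3 - 24*b^2 - 28*b + 48
(2) = (q - 5)*(q - 3)*(q - 1)*(q + 4)
(3) = y^2 - 3*y - 10
(4) = (n + 1)*(n - 4*I)*(n - I)^2
(5) = (k + 1)*(k + 3)*(k + 5)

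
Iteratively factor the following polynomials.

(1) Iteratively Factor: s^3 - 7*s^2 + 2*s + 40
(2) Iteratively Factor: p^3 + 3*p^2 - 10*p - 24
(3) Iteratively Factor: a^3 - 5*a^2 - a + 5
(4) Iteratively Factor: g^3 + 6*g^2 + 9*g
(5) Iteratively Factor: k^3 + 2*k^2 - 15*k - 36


(1) = (s - 4)*(s^2 - 3*s - 10) = (s - 4)*(s + 2)*(s - 5)
(2) = (p - 3)*(p^2 + 6*p + 8) = (p - 3)*(p + 4)*(p + 2)
(3) = (a - 5)*(a^2 - 1) = (a - 5)*(a - 1)*(a + 1)
(4) = (g + 3)*(g^2 + 3*g) = g*(g + 3)*(g + 3)
(5) = (k + 3)*(k^2 - k - 12) = (k + 3)^2*(k - 4)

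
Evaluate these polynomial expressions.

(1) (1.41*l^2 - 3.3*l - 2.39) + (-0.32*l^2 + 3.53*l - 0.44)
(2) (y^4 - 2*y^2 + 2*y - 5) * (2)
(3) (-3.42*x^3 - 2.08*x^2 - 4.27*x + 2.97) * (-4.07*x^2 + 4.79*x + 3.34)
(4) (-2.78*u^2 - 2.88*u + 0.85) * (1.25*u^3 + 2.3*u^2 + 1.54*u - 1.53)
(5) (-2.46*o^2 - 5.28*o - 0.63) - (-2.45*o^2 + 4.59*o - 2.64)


(1) = 1.09*l^2 + 0.23*l - 2.83
(2) = 2*y^4 - 4*y^2 + 4*y - 10
(3) = 13.9194*x^5 - 7.9162*x^4 - 4.0071*x^3 - 39.4884*x^2 - 0.0355*x + 9.9198
(4) = -3.475*u^5 - 9.994*u^4 - 9.8427*u^3 + 1.7732*u^2 + 5.7154*u - 1.3005
(5) = -0.01*o^2 - 9.87*o + 2.01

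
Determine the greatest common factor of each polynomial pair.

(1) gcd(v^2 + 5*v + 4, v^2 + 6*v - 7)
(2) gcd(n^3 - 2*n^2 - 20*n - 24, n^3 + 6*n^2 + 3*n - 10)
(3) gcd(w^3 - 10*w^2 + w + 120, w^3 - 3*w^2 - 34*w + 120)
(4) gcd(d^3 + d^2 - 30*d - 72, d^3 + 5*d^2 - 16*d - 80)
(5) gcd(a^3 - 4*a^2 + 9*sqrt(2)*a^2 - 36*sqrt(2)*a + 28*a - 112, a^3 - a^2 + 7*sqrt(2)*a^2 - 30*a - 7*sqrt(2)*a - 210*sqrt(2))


(1) = gcd((v + 1)*(v + 4), (v - 1)*(v + 7)) = 1
(2) = gcd((n - 6)*(n + 2)^2, (n - 1)*(n + 2)*(n + 5)) = n + 2
(3) = w - 5
(4) = d + 4
(5) = gcd((a - 4)*(a + 2*sqrt(2))*(a + 7*sqrt(2)), (a - 6)*(a + 5)*(a + 7*sqrt(2))) = a + 7*sqrt(2)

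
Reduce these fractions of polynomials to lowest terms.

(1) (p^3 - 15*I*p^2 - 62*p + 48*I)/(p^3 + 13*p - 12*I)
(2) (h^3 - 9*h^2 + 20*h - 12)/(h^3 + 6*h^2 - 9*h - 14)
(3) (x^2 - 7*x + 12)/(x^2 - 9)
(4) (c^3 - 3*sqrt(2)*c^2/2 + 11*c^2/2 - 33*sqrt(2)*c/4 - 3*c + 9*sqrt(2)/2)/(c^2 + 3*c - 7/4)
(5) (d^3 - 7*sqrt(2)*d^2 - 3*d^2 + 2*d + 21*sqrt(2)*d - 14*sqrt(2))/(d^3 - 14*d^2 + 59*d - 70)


(1) = (p^2 - 14*I*p - 48)/(p^2 + I*p + 12)
(2) = (h^2 - 7*h + 6)/(h^2 + 8*h + 7)
(3) = (x - 4)/(x + 3)
(4) = (16*c^2 + c*(96 - 24*sqrt(2)) - 144*sqrt(2))/(16*c + 56)
(5) = (d^2 + d*(-7*sqrt(2) - 1) + 7*sqrt(2))/(d^2 - 12*d + 35)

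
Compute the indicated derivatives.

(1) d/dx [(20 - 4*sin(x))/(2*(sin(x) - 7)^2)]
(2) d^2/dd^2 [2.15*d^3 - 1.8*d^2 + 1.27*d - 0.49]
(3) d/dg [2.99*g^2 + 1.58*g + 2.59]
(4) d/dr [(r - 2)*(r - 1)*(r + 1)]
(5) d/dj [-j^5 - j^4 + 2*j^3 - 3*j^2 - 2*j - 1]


(1) = 2*(sin(x) - 3)*cos(x)/(sin(x) - 7)^3
(2) = 12.9*d - 3.6
(3) = 5.98*g + 1.58
(4) = 3*r^2 - 4*r - 1
(5) = -5*j^4 - 4*j^3 + 6*j^2 - 6*j - 2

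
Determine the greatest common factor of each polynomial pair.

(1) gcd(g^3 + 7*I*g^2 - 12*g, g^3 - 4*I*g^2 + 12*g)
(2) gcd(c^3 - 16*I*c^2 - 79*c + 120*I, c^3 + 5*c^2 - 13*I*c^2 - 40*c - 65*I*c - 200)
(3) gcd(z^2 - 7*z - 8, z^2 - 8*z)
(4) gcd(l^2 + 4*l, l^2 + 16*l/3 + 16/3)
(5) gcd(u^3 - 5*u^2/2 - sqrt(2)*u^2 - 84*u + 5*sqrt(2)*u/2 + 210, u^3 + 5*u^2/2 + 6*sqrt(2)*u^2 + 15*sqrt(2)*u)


(1) = gcd(g*(g + 3*I)*(g + 4*I), g*(g - 6*I)*(g + 2*I)) = g
(2) = c^2 - 13*I*c - 40
(3) = z - 8
(4) = l + 4
(5) = gcd((u - 5/2)*(u - 7*sqrt(2))*(u + 6*sqrt(2)), u*(u + 5/2)*(u + 6*sqrt(2))) = u + 6*sqrt(2)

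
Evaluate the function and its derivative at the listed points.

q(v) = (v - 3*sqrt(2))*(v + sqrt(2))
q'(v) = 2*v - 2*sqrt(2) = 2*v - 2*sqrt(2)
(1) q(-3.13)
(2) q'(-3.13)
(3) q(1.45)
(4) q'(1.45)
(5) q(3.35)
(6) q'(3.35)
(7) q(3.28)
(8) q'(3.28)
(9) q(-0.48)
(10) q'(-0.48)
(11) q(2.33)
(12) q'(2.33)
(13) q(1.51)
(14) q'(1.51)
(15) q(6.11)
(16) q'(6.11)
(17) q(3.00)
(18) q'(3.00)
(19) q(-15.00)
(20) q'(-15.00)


(1) = 12.65
(2) = -9.09
(3) = -8.00
(4) = 0.07
(5) = -4.25
(6) = 3.87
(7) = -4.52
(8) = 3.73
(9) = -4.41
(10) = -3.79
(11) = -7.16
(12) = 1.83
(13) = -7.99
(14) = 0.19
(15) = 14.05
(16) = 9.39
(17) = -5.49
(18) = 3.17
(19) = 261.43
(20) = -32.83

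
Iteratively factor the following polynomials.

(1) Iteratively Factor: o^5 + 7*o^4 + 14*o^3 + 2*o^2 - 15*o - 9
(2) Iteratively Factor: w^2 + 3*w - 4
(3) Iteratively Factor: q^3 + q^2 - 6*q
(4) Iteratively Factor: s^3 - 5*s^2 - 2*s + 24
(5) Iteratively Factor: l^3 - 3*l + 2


(1) = (o - 1)*(o^4 + 8*o^3 + 22*o^2 + 24*o + 9) = (o - 1)*(o + 3)*(o^3 + 5*o^2 + 7*o + 3) = (o - 1)*(o + 1)*(o + 3)*(o^2 + 4*o + 3) = (o - 1)*(o + 1)^2*(o + 3)*(o + 3)
(2) = (w - 1)*(w + 4)
(3) = (q)*(q^2 + q - 6) = q*(q - 2)*(q + 3)
(4) = (s + 2)*(s^2 - 7*s + 12) = (s - 4)*(s + 2)*(s - 3)
(5) = (l - 1)*(l^2 + l - 2) = (l - 1)^2*(l + 2)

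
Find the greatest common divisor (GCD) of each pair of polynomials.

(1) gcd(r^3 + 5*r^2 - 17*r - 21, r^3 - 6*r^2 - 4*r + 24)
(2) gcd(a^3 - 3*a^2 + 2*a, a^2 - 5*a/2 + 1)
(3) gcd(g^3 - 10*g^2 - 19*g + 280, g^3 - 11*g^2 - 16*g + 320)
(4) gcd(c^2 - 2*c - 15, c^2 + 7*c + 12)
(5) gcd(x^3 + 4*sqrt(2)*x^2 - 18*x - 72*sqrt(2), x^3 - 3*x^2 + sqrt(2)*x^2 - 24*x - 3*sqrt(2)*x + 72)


(1) = gcd((r - 3)*(r + 1)*(r + 7), (r - 6)*(r - 2)*(r + 2)) = 1
(2) = a - 2
(3) = gcd((g - 8)*(g - 7)*(g + 5), (g - 8)^2*(g + 5)) = g^2 - 3*g - 40
(4) = gcd((c - 5)*(c + 3), (c + 3)*(c + 4)) = c + 3
(5) = gcd((x - 3*sqrt(2))*(x + 3*sqrt(2))*(x + 4*sqrt(2)), (x - 3)*(x - 3*sqrt(2))*(x + 4*sqrt(2))) = x^2 + sqrt(2)*x - 24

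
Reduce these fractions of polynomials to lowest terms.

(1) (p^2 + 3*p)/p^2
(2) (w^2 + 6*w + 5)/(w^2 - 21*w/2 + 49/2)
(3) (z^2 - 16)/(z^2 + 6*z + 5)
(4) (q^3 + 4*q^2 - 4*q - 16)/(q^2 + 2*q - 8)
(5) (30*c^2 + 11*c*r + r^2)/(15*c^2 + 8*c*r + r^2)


(1) = (p + 3)/p
(2) = (2*w^2 + 12*w + 10)/(2*w^2 - 21*w + 49)
(3) = (z^2 - 16)/(z^2 + 6*z + 5)
(4) = q + 2
(5) = (6*c + r)/(3*c + r)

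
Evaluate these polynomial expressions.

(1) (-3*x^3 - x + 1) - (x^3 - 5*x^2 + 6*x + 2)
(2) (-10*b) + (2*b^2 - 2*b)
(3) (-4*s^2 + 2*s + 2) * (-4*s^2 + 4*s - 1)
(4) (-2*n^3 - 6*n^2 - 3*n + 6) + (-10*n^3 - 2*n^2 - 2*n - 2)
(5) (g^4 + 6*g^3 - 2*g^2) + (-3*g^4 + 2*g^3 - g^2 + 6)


(1) = -4*x^3 + 5*x^2 - 7*x - 1
(2) = 2*b^2 - 12*b
(3) = 16*s^4 - 24*s^3 + 4*s^2 + 6*s - 2
(4) = -12*n^3 - 8*n^2 - 5*n + 4
(5) = -2*g^4 + 8*g^3 - 3*g^2 + 6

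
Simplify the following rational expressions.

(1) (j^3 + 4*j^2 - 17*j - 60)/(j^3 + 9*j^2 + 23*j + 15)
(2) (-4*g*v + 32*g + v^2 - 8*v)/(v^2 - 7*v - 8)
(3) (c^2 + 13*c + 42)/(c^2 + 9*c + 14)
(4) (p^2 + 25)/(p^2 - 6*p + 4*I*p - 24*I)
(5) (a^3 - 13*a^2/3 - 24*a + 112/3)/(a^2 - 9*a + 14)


(1) = (j - 4)/(j + 1)
(2) = (-4*g + v)/(v + 1)
(3) = (c + 6)/(c + 2)
(4) = (p^2 + 25)/(p^2 + p*(-6 + 4*I) - 24*I)
(5) = (3*a^2 + 8*a - 16)/(3*a - 6)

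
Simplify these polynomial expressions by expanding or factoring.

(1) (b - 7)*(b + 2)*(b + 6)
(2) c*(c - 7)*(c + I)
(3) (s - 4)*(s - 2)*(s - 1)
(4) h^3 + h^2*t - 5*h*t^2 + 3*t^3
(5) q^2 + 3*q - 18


(1) = b^3 + b^2 - 44*b - 84
(2) = c^3 - 7*c^2 + I*c^2 - 7*I*c
(3) = s^3 - 7*s^2 + 14*s - 8
(4) = (h - t)^2*(h + 3*t)
(5) = (q - 3)*(q + 6)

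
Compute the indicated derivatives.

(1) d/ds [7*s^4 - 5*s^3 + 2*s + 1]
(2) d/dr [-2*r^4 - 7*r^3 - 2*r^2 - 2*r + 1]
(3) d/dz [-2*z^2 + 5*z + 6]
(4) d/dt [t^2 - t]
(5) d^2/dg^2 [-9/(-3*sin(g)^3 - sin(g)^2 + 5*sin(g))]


(1) = 28*s^3 - 15*s^2 + 2
(2) = -8*r^3 - 21*r^2 - 4*r - 2
(3) = 5 - 4*z
(4) = 2*t - 1
(5) = 9*(-81*sin(g)^3 - 33*sin(g)^2 + 134*sin(g) + 63 - 109/sin(g) - 30/sin(g)^2 + 50/sin(g)^3)/(3*sin(g)^2 + sin(g) - 5)^3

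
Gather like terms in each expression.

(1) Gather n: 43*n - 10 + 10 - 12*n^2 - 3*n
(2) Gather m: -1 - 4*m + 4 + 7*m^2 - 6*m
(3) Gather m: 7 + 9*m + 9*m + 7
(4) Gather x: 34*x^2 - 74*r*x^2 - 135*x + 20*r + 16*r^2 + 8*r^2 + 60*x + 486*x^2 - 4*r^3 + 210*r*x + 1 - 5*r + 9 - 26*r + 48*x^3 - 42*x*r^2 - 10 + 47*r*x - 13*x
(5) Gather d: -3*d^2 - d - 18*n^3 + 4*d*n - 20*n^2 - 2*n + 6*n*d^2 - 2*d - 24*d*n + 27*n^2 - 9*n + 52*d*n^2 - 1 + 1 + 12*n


(1) = -12*n^2 + 40*n
(2) = 7*m^2 - 10*m + 3
(3) = 18*m + 14
(4) = -4*r^3 + 24*r^2 - 11*r + 48*x^3 + x^2*(520 - 74*r) + x*(-42*r^2 + 257*r - 88)
(5) = d^2*(6*n - 3) + d*(52*n^2 - 20*n - 3) - 18*n^3 + 7*n^2 + n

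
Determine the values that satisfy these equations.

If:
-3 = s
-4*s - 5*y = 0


Then:
s = -3
y = 12/5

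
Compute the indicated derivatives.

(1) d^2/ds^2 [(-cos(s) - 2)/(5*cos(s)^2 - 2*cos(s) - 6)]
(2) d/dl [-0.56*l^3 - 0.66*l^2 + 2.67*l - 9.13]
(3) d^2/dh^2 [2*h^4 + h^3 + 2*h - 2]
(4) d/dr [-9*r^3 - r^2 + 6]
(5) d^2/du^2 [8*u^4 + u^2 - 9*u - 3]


(1) = 2*(-225*(1 - cos(2*s))^2*cos(s) - 210*(1 - cos(2*s))^2 + 32*cos(s) - 712*cos(2*s) - 270*cos(3*s) + 50*cos(5*s) + 576)/(4*cos(s) - 5*cos(2*s) + 7)^3
(2) = -1.68*l^2 - 1.32*l + 2.67
(3) = 6*h*(4*h + 1)
(4) = r*(-27*r - 2)
(5) = 96*u^2 + 2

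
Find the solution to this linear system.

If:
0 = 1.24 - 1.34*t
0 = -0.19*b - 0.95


Then:
b = -5.00
t = 0.93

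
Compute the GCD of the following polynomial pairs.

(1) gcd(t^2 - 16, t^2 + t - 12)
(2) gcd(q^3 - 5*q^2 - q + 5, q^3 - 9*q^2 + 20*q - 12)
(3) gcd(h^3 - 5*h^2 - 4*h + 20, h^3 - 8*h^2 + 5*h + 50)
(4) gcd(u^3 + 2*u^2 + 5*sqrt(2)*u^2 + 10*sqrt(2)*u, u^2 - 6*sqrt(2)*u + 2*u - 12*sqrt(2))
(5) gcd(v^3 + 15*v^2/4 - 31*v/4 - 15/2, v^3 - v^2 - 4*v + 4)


(1) = t + 4
(2) = gcd((q - 5)*(q - 1)*(q + 1), (q - 6)*(q - 2)*(q - 1)) = q - 1
(3) = h^2 - 3*h - 10
(4) = gcd(u*(u + 2)*(u + 5*sqrt(2)), (u + 2)*(u - 6*sqrt(2))) = u + 2
(5) = gcd((v - 2)*(v + 3/4)*(v + 5), (v - 2)*(v - 1)*(v + 2)) = v - 2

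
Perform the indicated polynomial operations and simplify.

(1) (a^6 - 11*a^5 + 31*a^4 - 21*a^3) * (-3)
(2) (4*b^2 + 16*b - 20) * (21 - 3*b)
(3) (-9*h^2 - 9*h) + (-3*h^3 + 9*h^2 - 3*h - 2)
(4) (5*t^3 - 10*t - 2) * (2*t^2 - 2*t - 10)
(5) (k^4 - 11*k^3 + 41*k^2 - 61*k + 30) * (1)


(1) = -3*a^6 + 33*a^5 - 93*a^4 + 63*a^3
(2) = -12*b^3 + 36*b^2 + 396*b - 420
(3) = -3*h^3 - 12*h - 2
(4) = 10*t^5 - 10*t^4 - 70*t^3 + 16*t^2 + 104*t + 20
(5) = k^4 - 11*k^3 + 41*k^2 - 61*k + 30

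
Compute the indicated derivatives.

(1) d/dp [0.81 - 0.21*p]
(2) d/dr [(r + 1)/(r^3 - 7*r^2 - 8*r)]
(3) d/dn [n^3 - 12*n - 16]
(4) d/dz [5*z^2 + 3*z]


(1) = -0.210000000000000
(2) = 2*(4 - r)/(r^2*(r^2 - 16*r + 64))
(3) = 3*n^2 - 12
(4) = 10*z + 3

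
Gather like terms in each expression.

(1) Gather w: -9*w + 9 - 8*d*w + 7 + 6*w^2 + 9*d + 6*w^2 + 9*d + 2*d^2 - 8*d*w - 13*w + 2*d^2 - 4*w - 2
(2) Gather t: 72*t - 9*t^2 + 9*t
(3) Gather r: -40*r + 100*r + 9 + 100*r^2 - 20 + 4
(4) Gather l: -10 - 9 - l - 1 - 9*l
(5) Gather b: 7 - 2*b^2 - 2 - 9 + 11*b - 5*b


(1) = 4*d^2 + 18*d + 12*w^2 + w*(-16*d - 26) + 14
(2) = -9*t^2 + 81*t
(3) = 100*r^2 + 60*r - 7
(4) = -10*l - 20
(5) = -2*b^2 + 6*b - 4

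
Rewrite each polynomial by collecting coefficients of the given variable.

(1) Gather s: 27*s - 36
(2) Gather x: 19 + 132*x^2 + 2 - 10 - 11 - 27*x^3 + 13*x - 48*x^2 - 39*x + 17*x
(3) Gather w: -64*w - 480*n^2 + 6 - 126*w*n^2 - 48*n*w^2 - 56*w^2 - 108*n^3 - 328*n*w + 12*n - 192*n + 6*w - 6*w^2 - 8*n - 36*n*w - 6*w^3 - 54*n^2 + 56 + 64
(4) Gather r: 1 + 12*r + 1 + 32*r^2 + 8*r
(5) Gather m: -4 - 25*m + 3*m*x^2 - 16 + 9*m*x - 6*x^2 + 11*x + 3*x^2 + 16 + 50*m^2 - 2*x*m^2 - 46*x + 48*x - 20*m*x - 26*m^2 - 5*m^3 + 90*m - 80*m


(1) = 27*s - 36
(2) = -27*x^3 + 84*x^2 - 9*x
(3) = -108*n^3 - 534*n^2 - 188*n - 6*w^3 + w^2*(-48*n - 62) + w*(-126*n^2 - 364*n - 58) + 126
(4) = 32*r^2 + 20*r + 2
(5) = -5*m^3 + m^2*(24 - 2*x) + m*(3*x^2 - 11*x - 15) - 3*x^2 + 13*x - 4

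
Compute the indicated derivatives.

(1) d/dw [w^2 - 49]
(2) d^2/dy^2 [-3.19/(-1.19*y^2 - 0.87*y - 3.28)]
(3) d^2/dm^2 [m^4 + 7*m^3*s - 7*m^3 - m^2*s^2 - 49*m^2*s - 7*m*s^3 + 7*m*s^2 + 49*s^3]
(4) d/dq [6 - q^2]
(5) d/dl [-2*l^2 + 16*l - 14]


(1) = 2*w
(2) = (-9.034718*y^2 - 6.605214*y + 3.19*(2.38*y + 0.87)*(4.76*y + 1.74) - 24.902416)/(1.19*y^2 + 0.87*y + 3.28)^3
(3) = 12*m^2 + 42*m*s - 42*m - 2*s^2 - 98*s
(4) = -2*q
(5) = 16 - 4*l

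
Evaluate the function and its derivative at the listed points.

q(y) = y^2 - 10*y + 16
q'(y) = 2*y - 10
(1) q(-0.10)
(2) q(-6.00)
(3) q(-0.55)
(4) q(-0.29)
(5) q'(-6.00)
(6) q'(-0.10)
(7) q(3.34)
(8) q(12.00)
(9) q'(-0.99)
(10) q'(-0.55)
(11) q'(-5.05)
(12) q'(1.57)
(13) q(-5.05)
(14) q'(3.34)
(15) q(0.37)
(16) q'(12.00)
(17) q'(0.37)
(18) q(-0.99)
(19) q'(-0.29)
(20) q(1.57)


(1) = 17.01
(2) = 112.00
(3) = 21.80
(4) = 18.98
(5) = -22.00
(6) = -10.20
(7) = -6.24
(8) = 40.00
(9) = -11.98
(10) = -11.10
(11) = -20.10
(12) = -6.86
(13) = 92.00
(14) = -3.32
(15) = 12.44
(16) = 14.00
(17) = -9.26
(18) = 26.88
(19) = -10.58
(20) = 2.76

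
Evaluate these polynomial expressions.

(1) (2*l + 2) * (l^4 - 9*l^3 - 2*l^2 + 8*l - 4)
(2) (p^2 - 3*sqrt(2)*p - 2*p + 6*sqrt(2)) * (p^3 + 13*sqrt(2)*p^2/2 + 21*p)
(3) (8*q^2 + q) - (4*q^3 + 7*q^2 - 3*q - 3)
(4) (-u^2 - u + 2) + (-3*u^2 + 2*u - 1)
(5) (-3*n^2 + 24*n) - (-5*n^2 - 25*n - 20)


(1) = 2*l^5 - 16*l^4 - 22*l^3 + 12*l^2 + 8*l - 8
(2) = p^5 - 2*p^4 + 7*sqrt(2)*p^4/2 - 18*p^3 - 7*sqrt(2)*p^3 - 63*sqrt(2)*p^2 + 36*p^2 + 126*sqrt(2)*p
(3) = -4*q^3 + q^2 + 4*q + 3
(4) = -4*u^2 + u + 1
(5) = 2*n^2 + 49*n + 20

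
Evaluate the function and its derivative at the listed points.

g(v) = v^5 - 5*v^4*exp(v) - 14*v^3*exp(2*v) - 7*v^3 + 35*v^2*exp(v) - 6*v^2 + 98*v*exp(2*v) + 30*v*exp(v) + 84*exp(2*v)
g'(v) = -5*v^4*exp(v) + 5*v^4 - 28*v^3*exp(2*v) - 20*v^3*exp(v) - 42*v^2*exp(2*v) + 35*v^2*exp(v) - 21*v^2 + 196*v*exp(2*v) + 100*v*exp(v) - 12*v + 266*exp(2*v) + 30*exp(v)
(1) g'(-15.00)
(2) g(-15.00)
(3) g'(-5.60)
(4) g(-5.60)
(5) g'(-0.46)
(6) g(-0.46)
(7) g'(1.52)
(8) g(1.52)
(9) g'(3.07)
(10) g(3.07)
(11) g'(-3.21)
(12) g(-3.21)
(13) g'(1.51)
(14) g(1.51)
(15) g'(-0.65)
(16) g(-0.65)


(1) = 248579.95
(2) = -737100.08
(3) = 4322.83
(4) = -4480.88
(5) = 64.58
(6) = 11.27
(7) = 8423.32
(8) = 4268.13
(9) = -164443.47
(10) = -9848.20
(11) = 361.30
(12) = -181.49
(13) = 8288.74
(14) = 4184.57
(15) = 26.70
(16) = 2.93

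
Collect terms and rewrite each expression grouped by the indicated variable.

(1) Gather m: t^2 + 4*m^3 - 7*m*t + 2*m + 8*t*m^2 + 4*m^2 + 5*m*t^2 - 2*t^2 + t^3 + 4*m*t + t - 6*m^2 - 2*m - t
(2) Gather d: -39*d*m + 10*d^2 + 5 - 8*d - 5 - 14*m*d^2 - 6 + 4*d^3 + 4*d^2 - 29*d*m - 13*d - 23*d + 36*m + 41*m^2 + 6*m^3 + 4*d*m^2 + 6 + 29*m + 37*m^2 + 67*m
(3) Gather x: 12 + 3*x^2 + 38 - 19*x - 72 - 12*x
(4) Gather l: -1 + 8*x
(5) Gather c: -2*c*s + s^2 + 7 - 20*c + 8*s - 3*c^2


(1) = 4*m^3 + m^2*(8*t - 2) + m*(5*t^2 - 3*t) + t^3 - t^2
(2) = 4*d^3 + d^2*(14 - 14*m) + d*(4*m^2 - 68*m - 44) + 6*m^3 + 78*m^2 + 132*m
(3) = 3*x^2 - 31*x - 22
(4) = 8*x - 1
(5) = -3*c^2 + c*(-2*s - 20) + s^2 + 8*s + 7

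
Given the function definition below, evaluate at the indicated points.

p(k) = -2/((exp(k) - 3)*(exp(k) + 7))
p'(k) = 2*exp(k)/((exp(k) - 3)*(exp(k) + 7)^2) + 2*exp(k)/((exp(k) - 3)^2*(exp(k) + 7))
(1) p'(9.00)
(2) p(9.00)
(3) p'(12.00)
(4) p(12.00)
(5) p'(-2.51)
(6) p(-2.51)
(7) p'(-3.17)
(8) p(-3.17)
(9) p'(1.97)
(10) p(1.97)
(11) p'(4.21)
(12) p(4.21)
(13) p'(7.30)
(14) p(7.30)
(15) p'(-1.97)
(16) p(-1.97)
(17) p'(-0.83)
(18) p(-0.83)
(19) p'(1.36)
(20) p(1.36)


(1) = 0.00
(2) = -0.00
(3) = 0.00
(4) = -0.00
(5) = 0.00
(6) = 0.10
(7) = 0.00
(8) = 0.10
(9) = 0.08
(10) = -0.03
(11) = 0.00
(12) = -0.00
(13) = 0.00
(14) = -0.00
(15) = 0.00
(16) = 0.10
(17) = 0.01
(18) = 0.10
(19) = 0.96
(20) = -0.20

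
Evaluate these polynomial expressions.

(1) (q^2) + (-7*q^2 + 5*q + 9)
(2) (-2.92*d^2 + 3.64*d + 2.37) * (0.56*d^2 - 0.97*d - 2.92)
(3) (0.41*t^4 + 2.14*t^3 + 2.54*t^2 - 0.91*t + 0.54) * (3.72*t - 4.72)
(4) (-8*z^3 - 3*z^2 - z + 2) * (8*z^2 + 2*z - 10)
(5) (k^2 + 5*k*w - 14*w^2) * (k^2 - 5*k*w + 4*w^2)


(1) = -6*q^2 + 5*q + 9
(2) = -1.6352*d^4 + 4.8708*d^3 + 6.3228*d^2 - 12.9277*d - 6.9204
(3) = 1.5252*t^5 + 6.0256*t^4 - 0.652*t^3 - 15.374*t^2 + 6.304*t - 2.5488
(4) = -64*z^5 - 40*z^4 + 66*z^3 + 44*z^2 + 14*z - 20
(5) = k^4 - 35*k^2*w^2 + 90*k*w^3 - 56*w^4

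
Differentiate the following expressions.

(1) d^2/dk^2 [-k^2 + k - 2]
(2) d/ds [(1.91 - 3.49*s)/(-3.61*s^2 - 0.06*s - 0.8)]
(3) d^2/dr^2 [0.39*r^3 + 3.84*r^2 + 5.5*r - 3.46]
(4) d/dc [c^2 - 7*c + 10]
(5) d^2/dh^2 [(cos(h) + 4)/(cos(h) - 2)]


(1) = -2
(2) = (-12.5989*s^2 + 13.7902*s + 2.9066)/(13.0321*s^4 + 0.4332*s^3 + 5.7796*s^2 + 0.096*s + 0.64)
(3) = 2.34*r + 7.68
(4) = 2*c - 7
(5) = 6*(sin(h)^2 - 2*cos(h) + 1)/(cos(h) - 2)^3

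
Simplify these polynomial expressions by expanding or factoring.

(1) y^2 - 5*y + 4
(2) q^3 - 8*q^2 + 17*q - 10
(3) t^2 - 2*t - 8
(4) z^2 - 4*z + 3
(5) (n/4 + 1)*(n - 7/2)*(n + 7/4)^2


(1) = (y - 4)*(y - 1)
(2) = (q - 5)*(q - 2)*(q - 1)
(3) = (t - 4)*(t + 2)
(4) = (z - 3)*(z - 1)
(5) = n^4/4 + n^3 - 147*n^2/64 - 1519*n/128 - 343/32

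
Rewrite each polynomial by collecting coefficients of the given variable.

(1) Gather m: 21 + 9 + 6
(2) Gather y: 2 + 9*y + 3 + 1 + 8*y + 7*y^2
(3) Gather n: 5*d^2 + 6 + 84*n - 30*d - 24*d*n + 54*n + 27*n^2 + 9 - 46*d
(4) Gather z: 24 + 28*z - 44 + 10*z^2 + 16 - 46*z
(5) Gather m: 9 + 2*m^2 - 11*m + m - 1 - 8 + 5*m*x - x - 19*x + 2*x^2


(1) = 36
(2) = 7*y^2 + 17*y + 6
(3) = 5*d^2 - 76*d + 27*n^2 + n*(138 - 24*d) + 15
(4) = 10*z^2 - 18*z - 4
(5) = 2*m^2 + m*(5*x - 10) + 2*x^2 - 20*x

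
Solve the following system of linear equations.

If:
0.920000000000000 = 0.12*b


Then:
b = 7.67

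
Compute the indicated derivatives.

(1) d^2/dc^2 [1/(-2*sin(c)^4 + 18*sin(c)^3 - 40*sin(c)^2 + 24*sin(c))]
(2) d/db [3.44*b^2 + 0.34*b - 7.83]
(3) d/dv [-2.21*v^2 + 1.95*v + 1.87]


(1) = (16*sin(c)^4 - 191*sin(c)^3 + 758*sin(c)^2 - 940*sin(c) - 456 + 1752/sin(c) - 1152/sin(c)^2 + 288/sin(c)^3)/(2*(sin(c) - 6)^3*(sin(c) - 2)^3*(sin(c) - 1)^2)
(2) = 6.88*b + 0.34
(3) = 1.95 - 4.42*v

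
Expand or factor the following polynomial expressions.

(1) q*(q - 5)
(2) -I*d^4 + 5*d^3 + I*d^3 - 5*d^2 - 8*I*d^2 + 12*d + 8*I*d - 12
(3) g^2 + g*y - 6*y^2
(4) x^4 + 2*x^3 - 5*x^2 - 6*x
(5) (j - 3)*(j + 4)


(1) = q^2 - 5*q
(2) = (d - 2*I)*(d + I)*(d + 6*I)*(-I*d + I)
(3) = (g - 2*y)*(g + 3*y)
(4) = x*(x - 2)*(x + 1)*(x + 3)
(5) = j^2 + j - 12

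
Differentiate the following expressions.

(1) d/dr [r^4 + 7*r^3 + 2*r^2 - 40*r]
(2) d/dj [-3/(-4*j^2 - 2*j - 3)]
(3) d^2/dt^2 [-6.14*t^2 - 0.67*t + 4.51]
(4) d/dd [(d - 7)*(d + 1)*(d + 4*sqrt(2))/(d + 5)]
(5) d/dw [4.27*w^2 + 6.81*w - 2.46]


(1) = 4*r^3 + 21*r^2 + 4*r - 40
(2) = 6*(-4*j - 1)/(4*j^2 + 2*j + 3)^2
(3) = -12.2800000000000
(4) = (2*d^3 + 4*sqrt(2)*d^2 + 9*d^2 - 60*d + 40*sqrt(2)*d - 92*sqrt(2) - 35)/(d^2 + 10*d + 25)
(5) = 8.54*w + 6.81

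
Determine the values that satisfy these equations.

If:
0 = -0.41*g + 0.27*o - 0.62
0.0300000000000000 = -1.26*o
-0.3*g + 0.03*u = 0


Then:
g = -1.53
o = -0.02
u = -15.28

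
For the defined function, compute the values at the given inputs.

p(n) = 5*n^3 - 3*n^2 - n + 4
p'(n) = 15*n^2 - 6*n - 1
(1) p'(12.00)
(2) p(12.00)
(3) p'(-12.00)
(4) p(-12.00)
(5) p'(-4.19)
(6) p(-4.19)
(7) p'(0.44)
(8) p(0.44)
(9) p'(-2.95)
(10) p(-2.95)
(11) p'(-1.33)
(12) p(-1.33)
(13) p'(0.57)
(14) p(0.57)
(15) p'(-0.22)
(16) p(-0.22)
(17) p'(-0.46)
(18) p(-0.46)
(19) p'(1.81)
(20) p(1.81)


(1) = 2087.00
(2) = 8200.00
(3) = 2231.00
(4) = -9056.00
(5) = 287.48
(6) = -412.28
(7) = -0.74
(8) = 3.41
(9) = 147.24
(10) = -147.52
(11) = 33.51
(12) = -11.74
(13) = 0.45
(14) = 3.38
(15) = 1.05
(16) = 4.02
(17) = 4.93
(18) = 3.34
(19) = 37.28
(20) = 22.01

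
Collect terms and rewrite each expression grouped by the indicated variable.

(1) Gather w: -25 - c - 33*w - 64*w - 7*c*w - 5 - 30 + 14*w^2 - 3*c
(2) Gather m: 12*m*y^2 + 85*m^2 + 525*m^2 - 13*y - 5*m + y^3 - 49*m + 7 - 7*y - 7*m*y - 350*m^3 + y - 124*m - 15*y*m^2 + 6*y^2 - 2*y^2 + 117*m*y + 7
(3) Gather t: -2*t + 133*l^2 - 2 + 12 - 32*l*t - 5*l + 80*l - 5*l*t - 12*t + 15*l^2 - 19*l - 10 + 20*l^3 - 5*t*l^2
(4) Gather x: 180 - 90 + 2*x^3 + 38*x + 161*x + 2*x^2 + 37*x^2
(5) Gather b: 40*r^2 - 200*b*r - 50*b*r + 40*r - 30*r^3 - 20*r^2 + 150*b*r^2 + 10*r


(1) = -4*c + 14*w^2 + w*(-7*c - 97) - 60
(2) = -350*m^3 + m^2*(610 - 15*y) + m*(12*y^2 + 110*y - 178) + y^3 + 4*y^2 - 19*y + 14
(3) = 20*l^3 + 148*l^2 + 56*l + t*(-5*l^2 - 37*l - 14)
(4) = 2*x^3 + 39*x^2 + 199*x + 90
(5) = b*(150*r^2 - 250*r) - 30*r^3 + 20*r^2 + 50*r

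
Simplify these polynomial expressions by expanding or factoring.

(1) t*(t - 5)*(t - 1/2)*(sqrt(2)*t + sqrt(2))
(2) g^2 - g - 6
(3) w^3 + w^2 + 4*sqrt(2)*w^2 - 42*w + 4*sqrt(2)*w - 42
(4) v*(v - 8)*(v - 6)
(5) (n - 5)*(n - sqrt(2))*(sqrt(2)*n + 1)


(1) = sqrt(2)*t^4 - 9*sqrt(2)*t^3/2 - 3*sqrt(2)*t^2 + 5*sqrt(2)*t/2
(2) = (g - 3)*(g + 2)
(3) = (w + 1)*(w - 3*sqrt(2))*(w + 7*sqrt(2))
(4) = v^3 - 14*v^2 + 48*v
(5) = sqrt(2)*n^3 - 5*sqrt(2)*n^2 - n^2 - sqrt(2)*n + 5*n + 5*sqrt(2)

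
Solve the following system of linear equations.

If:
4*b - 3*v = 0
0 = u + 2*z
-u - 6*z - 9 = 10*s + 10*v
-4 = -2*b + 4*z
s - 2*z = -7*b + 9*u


Then:
b = 495/404
s = -961/404
u = 313/404
v = 165/101
z = -313/808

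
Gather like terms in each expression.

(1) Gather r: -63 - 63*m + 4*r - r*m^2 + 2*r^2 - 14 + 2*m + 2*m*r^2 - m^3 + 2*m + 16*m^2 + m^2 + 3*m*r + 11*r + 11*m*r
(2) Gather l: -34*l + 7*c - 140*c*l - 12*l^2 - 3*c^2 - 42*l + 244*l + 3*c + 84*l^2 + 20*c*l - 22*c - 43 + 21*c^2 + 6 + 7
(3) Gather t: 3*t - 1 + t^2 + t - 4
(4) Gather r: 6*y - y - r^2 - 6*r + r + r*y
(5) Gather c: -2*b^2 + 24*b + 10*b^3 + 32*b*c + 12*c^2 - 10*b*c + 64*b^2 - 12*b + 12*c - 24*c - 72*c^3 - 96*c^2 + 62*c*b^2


(1) = -m^3 + 17*m^2 - 59*m + r^2*(2*m + 2) + r*(-m^2 + 14*m + 15) - 77
(2) = 18*c^2 - 12*c + 72*l^2 + l*(168 - 120*c) - 30
(3) = t^2 + 4*t - 5
(4) = -r^2 + r*(y - 5) + 5*y
(5) = 10*b^3 + 62*b^2 + 12*b - 72*c^3 - 84*c^2 + c*(62*b^2 + 22*b - 12)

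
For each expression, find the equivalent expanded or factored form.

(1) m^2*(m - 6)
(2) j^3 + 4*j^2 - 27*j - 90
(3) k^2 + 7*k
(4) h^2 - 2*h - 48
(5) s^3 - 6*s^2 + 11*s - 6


(1) = m^3 - 6*m^2
(2) = (j - 5)*(j + 3)*(j + 6)
(3) = k*(k + 7)
(4) = (h - 8)*(h + 6)
(5) = (s - 3)*(s - 2)*(s - 1)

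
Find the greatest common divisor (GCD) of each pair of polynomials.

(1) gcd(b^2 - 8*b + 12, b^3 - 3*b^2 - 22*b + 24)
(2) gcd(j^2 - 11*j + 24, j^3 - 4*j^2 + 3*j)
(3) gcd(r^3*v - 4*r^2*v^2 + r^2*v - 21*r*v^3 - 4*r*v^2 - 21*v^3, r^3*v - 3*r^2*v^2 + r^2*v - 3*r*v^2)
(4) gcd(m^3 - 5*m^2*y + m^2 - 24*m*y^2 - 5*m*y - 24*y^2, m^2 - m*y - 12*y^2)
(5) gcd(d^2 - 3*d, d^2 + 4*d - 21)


(1) = b - 6
(2) = j - 3
(3) = r*v + v
(4) = gcd((m + 1)*(m - 8*y)*(m + 3*y), (m - 4*y)*(m + 3*y)) = m + 3*y
(5) = gcd(d*(d - 3), (d - 3)*(d + 7)) = d - 3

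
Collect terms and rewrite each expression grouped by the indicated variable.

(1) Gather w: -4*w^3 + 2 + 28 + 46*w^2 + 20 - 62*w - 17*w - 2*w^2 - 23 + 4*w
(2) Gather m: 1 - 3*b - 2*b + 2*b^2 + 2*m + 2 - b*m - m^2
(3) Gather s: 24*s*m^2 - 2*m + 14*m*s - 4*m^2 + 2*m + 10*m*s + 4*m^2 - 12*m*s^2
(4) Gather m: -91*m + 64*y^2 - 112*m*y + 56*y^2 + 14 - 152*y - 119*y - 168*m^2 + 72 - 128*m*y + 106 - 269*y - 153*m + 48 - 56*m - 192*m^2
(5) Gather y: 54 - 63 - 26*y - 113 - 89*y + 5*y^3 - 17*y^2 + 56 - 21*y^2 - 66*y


(1) = -4*w^3 + 44*w^2 - 75*w + 27
(2) = 2*b^2 - 5*b - m^2 + m*(2 - b) + 3
(3) = -12*m*s^2 + s*(24*m^2 + 24*m)
(4) = -360*m^2 + m*(-240*y - 300) + 120*y^2 - 540*y + 240
(5) = 5*y^3 - 38*y^2 - 181*y - 66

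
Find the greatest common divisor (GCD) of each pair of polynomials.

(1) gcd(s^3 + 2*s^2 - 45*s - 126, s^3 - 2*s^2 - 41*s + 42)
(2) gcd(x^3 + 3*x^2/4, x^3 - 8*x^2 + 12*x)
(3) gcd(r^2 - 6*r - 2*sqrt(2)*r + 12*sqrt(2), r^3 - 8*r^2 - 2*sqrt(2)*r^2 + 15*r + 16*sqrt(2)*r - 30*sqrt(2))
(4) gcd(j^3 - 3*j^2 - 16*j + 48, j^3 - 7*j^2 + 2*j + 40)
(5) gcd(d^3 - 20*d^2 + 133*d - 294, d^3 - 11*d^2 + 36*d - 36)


(1) = s^2 - s - 42
(2) = x
(3) = r - 2*sqrt(2)
(4) = gcd((j - 4)*(j - 3)*(j + 4), (j - 5)*(j - 4)*(j + 2)) = j - 4
(5) = d - 6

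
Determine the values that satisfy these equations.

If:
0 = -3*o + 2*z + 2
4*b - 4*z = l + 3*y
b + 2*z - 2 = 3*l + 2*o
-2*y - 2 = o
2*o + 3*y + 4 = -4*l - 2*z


Then:
b = -2/5
l = -144/145
o = 206/145
y = -248/145
z = 164/145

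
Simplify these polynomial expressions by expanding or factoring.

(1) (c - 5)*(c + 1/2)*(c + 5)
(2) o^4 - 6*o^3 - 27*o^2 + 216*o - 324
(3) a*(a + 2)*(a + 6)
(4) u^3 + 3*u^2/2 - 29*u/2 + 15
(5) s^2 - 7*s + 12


(1) = c^3 + c^2/2 - 25*c - 25/2
(2) = (o - 6)*(o - 3)^2*(o + 6)
(3) = a^3 + 8*a^2 + 12*a
(4) = (u - 2)*(u - 3/2)*(u + 5)
(5) = (s - 4)*(s - 3)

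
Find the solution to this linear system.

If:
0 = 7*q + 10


Then:
q = -10/7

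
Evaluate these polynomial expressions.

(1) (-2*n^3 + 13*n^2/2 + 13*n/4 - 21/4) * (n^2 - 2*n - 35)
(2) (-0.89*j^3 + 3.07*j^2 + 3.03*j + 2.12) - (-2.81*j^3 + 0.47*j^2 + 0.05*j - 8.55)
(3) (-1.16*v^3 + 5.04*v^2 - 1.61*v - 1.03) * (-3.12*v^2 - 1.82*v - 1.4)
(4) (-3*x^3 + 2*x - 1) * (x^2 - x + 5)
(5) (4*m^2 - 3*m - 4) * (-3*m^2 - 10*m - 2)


(1) = -2*n^5 + 21*n^4/2 + 241*n^3/4 - 957*n^2/4 - 413*n/4 + 735/4
(2) = 1.92*j^3 + 2.6*j^2 + 2.98*j + 10.67
(3) = 3.6192*v^5 - 13.6136*v^4 - 2.5256*v^3 - 0.9122*v^2 + 4.1286*v + 1.442
(4) = -3*x^5 + 3*x^4 - 13*x^3 - 3*x^2 + 11*x - 5
(5) = -12*m^4 - 31*m^3 + 34*m^2 + 46*m + 8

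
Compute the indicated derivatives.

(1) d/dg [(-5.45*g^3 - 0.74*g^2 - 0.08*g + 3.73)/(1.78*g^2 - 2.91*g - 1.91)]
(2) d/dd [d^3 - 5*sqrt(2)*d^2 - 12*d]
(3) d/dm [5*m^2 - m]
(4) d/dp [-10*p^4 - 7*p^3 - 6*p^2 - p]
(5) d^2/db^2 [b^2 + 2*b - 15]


(1) = (-9.701*g^4 + 31.719*g^3 + 33.5243*g^2 - 10.452*g + 11.0071)/(3.1684*g^4 - 10.3596*g^3 + 1.6685*g^2 + 11.1162*g + 3.6481)
(2) = 3*d^2 - 10*sqrt(2)*d - 12
(3) = 10*m - 1
(4) = -40*p^3 - 21*p^2 - 12*p - 1
(5) = 2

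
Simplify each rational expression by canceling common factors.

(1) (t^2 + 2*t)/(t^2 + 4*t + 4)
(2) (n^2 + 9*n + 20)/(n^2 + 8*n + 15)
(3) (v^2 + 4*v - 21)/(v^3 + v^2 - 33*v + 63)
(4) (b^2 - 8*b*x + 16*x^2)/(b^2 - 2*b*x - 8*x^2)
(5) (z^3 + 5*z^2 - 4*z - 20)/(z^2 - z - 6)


(1) = t/(t + 2)
(2) = (n + 4)/(n + 3)
(3) = 1/(v - 3)
(4) = (b - 4*x)/(b + 2*x)
(5) = (z^2 + 3*z - 10)/(z - 3)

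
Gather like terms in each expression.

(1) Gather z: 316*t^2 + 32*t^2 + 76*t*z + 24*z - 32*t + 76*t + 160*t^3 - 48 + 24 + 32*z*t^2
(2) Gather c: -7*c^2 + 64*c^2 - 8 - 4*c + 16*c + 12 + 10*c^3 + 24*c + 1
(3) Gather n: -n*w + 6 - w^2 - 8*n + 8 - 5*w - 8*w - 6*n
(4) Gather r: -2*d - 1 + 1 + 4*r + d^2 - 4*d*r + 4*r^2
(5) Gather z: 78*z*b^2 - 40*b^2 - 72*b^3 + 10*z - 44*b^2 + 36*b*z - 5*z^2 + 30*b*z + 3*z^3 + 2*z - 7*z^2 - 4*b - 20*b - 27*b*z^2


(1) = 160*t^3 + 348*t^2 + 44*t + z*(32*t^2 + 76*t + 24) - 24
(2) = 10*c^3 + 57*c^2 + 36*c + 5
(3) = n*(-w - 14) - w^2 - 13*w + 14
(4) = d^2 - 2*d + 4*r^2 + r*(4 - 4*d)
(5) = -72*b^3 - 84*b^2 - 24*b + 3*z^3 + z^2*(-27*b - 12) + z*(78*b^2 + 66*b + 12)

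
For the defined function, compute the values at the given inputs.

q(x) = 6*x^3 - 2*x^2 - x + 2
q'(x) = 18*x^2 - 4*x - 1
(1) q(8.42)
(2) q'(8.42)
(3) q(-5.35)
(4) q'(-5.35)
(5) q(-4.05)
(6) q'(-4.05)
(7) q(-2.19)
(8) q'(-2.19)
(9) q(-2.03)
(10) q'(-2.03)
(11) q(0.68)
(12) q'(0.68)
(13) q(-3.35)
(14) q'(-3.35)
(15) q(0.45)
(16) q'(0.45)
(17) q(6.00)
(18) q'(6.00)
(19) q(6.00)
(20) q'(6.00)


(1) = 3433.47
(2) = 1241.46
(3) = -968.68
(4) = 535.60
(5) = -425.34
(6) = 310.44
(7) = -68.42
(8) = 94.09
(9) = -54.40
(10) = 81.30
(11) = 2.28
(12) = 4.60
(13) = -242.67
(14) = 214.41
(15) = 1.69
(16) = 0.85
(17) = 1220.00
(18) = 623.00
(19) = 1220.00
(20) = 623.00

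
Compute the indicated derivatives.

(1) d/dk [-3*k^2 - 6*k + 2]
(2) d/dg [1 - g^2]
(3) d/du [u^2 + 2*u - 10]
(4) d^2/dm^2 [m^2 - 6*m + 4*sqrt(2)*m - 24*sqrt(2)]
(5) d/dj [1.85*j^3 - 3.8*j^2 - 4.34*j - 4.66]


(1) = -6*k - 6
(2) = -2*g
(3) = 2*u + 2
(4) = 2
(5) = 5.55*j^2 - 7.6*j - 4.34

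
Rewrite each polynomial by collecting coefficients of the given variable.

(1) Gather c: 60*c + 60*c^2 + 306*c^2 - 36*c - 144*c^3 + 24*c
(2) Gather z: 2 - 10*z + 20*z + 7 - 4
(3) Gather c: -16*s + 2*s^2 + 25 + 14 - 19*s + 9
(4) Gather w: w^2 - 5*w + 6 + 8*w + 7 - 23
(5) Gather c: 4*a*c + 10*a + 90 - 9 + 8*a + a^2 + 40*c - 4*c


(1) = -144*c^3 + 366*c^2 + 48*c
(2) = 10*z + 5
(3) = 2*s^2 - 35*s + 48
(4) = w^2 + 3*w - 10
(5) = a^2 + 18*a + c*(4*a + 36) + 81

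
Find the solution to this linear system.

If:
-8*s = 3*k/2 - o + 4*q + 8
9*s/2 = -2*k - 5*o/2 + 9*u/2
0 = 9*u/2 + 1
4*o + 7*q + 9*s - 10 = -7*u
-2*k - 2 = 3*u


Then:
k = -2/3
o = 2611/921
q = 5417/2763
s = -4147/2763
u = -2/9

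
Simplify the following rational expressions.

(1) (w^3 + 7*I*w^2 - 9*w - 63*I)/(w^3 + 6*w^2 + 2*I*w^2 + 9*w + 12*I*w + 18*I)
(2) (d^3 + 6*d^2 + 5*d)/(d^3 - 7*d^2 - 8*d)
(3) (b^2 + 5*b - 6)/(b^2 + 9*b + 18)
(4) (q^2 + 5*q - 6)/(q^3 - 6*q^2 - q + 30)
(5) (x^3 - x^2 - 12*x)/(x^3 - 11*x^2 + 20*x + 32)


(1) = (w^2 + w*(-3 + 7*I) - 21*I)/(w^2 + w*(3 + 2*I) + 6*I)
(2) = (d + 5)/(d - 8)
(3) = (b - 1)/(b + 3)
(4) = (q^2 + 5*q - 6)/(q^3 - 6*q^2 - q + 30)
(5) = (x^2 + 3*x)/(x^2 - 7*x - 8)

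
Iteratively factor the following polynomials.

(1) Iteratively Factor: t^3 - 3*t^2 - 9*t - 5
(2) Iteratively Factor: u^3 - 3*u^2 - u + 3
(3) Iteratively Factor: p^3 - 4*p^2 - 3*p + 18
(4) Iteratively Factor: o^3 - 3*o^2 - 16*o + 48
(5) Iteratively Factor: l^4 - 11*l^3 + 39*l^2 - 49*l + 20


(1) = (t + 1)*(t^2 - 4*t - 5) = (t + 1)^2*(t - 5)
(2) = (u - 3)*(u^2 - 1) = (u - 3)*(u + 1)*(u - 1)
(3) = (p - 3)*(p^2 - p - 6) = (p - 3)^2*(p + 2)
(4) = (o - 4)*(o^2 + o - 12) = (o - 4)*(o + 4)*(o - 3)
(5) = (l - 1)*(l^3 - 10*l^2 + 29*l - 20) = (l - 5)*(l - 1)*(l^2 - 5*l + 4) = (l - 5)*(l - 1)^2*(l - 4)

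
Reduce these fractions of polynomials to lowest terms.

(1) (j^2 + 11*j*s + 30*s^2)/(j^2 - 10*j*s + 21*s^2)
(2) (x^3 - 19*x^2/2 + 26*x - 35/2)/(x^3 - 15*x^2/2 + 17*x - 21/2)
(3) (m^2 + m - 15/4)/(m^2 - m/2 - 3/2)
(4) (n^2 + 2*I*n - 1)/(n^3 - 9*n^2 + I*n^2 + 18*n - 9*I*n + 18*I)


(1) = (j^2 + 11*j*s + 30*s^2)/(j^2 - 10*j*s + 21*s^2)
(2) = (x - 5)/(x - 3)
(3) = (2*m + 5)/(2*m + 2)
(4) = (n + I)/(n^2 - 9*n + 18)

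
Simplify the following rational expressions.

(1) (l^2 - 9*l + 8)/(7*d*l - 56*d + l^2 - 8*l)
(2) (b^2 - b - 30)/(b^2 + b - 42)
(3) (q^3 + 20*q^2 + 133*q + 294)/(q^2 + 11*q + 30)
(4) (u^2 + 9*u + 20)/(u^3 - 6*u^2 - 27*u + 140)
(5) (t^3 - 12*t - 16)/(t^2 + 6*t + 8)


(1) = (l - 1)/(7*d + l)
(2) = (b + 5)/(b + 7)
(3) = (q^2 + 14*q + 49)/(q + 5)
(4) = (u + 4)/(u^2 - 11*u + 28)
(5) = (t^2 - 2*t - 8)/(t + 4)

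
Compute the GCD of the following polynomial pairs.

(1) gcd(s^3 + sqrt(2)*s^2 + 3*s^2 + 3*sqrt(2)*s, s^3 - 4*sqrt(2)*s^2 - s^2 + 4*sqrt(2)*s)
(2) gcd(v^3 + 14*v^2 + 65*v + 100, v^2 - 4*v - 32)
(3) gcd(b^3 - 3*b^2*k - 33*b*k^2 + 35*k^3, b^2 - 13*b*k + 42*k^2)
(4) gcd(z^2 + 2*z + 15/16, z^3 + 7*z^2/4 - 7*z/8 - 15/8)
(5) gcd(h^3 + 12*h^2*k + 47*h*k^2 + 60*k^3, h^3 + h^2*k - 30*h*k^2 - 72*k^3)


(1) = s
(2) = v + 4
(3) = b - 7*k
(4) = z + 5/4
(5) = h^2 + 7*h*k + 12*k^2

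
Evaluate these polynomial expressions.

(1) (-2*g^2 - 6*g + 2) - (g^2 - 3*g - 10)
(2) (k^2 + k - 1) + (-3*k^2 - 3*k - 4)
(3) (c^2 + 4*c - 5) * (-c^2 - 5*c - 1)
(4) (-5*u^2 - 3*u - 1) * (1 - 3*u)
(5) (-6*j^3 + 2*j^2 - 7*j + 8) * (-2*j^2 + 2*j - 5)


(1) = -3*g^2 - 3*g + 12
(2) = -2*k^2 - 2*k - 5
(3) = -c^4 - 9*c^3 - 16*c^2 + 21*c + 5
(4) = 15*u^3 + 4*u^2 - 1
(5) = 12*j^5 - 16*j^4 + 48*j^3 - 40*j^2 + 51*j - 40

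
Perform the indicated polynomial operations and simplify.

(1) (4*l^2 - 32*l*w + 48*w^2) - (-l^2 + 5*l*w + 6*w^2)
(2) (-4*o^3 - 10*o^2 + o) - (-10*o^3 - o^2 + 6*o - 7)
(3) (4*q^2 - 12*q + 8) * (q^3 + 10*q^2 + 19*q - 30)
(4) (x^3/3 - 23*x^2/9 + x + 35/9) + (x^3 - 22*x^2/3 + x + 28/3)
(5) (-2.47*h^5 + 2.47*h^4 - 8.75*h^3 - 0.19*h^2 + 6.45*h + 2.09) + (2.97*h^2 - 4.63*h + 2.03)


(1) = 5*l^2 - 37*l*w + 42*w^2
(2) = 6*o^3 - 9*o^2 - 5*o + 7
(3) = 4*q^5 + 28*q^4 - 36*q^3 - 268*q^2 + 512*q - 240
(4) = 4*x^3/3 - 89*x^2/9 + 2*x + 119/9
(5) = -2.47*h^5 + 2.47*h^4 - 8.75*h^3 + 2.78*h^2 + 1.82*h + 4.12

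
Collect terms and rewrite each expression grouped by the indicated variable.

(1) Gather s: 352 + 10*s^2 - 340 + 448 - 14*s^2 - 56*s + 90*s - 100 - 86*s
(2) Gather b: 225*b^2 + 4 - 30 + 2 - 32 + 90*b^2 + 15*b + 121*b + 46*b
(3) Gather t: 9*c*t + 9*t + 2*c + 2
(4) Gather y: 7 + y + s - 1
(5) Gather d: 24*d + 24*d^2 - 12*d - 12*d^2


(1) = -4*s^2 - 52*s + 360
(2) = 315*b^2 + 182*b - 56
(3) = 2*c + t*(9*c + 9) + 2
(4) = s + y + 6
(5) = 12*d^2 + 12*d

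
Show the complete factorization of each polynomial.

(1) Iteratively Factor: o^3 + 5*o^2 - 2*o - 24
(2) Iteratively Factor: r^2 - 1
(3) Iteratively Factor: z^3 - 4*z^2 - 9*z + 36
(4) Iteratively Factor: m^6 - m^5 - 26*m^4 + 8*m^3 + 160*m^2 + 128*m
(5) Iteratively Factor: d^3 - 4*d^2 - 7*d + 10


(1) = (o + 3)*(o^2 + 2*o - 8) = (o + 3)*(o + 4)*(o - 2)
(2) = (r - 1)*(r + 1)
(3) = (z - 4)*(z^2 - 9) = (z - 4)*(z + 3)*(z - 3)
(4) = (m)*(m^5 - m^4 - 26*m^3 + 8*m^2 + 160*m + 128) = m*(m + 4)*(m^4 - 5*m^3 - 6*m^2 + 32*m + 32) = m*(m + 2)*(m + 4)*(m^3 - 7*m^2 + 8*m + 16) = m*(m - 4)*(m + 2)*(m + 4)*(m^2 - 3*m - 4) = m*(m - 4)*(m + 1)*(m + 2)*(m + 4)*(m - 4)
(5) = (d + 2)*(d^2 - 6*d + 5) = (d - 1)*(d + 2)*(d - 5)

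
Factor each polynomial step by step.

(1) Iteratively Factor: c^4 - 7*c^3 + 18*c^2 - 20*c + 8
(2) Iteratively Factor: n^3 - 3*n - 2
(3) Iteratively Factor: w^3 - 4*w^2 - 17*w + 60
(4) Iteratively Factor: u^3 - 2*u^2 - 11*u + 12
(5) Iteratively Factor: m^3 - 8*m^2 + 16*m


(1) = (c - 2)*(c^3 - 5*c^2 + 8*c - 4) = (c - 2)^2*(c^2 - 3*c + 2) = (c - 2)^3*(c - 1)
(2) = (n + 1)*(n^2 - n - 2) = (n + 1)^2*(n - 2)
(3) = (w + 4)*(w^2 - 8*w + 15) = (w - 3)*(w + 4)*(w - 5)
(4) = (u + 3)*(u^2 - 5*u + 4) = (u - 4)*(u + 3)*(u - 1)
(5) = (m)*(m^2 - 8*m + 16) = m*(m - 4)*(m - 4)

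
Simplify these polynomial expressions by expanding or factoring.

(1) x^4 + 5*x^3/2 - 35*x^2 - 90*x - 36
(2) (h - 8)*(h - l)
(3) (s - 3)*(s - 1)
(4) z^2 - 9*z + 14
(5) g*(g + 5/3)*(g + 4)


(1) = (x - 6)*(x + 1/2)*(x + 2)*(x + 6)
(2) = h^2 - h*l - 8*h + 8*l
(3) = s^2 - 4*s + 3
(4) = (z - 7)*(z - 2)
(5) = g^3 + 17*g^2/3 + 20*g/3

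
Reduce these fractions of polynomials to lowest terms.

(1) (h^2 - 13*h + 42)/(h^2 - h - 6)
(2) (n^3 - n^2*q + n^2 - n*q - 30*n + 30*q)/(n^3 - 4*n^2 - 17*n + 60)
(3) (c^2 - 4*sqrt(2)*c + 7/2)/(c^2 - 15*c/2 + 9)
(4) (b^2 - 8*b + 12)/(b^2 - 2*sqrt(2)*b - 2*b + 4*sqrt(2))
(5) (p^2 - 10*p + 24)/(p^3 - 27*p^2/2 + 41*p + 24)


(1) = (h^2 - 13*h + 42)/(h^2 - h - 6)
(2) = (n^2 - n*q + 6*n - 6*q)/(n^2 + n - 12)
(3) = (4*c^2 - 16*sqrt(2)*c + 14)/(4*c^2 - 30*c + 36)
(4) = (b - 6)/(b - 2*sqrt(2))
(5) = (2*p - 8)/(2*p^2 - 15*p - 8)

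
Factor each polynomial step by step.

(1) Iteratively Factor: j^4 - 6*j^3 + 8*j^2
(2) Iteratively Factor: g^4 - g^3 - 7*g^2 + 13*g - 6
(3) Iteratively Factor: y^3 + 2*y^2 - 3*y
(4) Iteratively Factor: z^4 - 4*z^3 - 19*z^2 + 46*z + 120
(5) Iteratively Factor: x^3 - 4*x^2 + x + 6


(1) = (j)*(j^3 - 6*j^2 + 8*j) = j^2*(j^2 - 6*j + 8) = j^2*(j - 2)*(j - 4)
(2) = (g + 3)*(g^3 - 4*g^2 + 5*g - 2) = (g - 1)*(g + 3)*(g^2 - 3*g + 2) = (g - 2)*(g - 1)*(g + 3)*(g - 1)
(3) = (y - 1)*(y^2 + 3*y) = y*(y - 1)*(y + 3)
(4) = (z + 2)*(z^3 - 6*z^2 - 7*z + 60) = (z + 2)*(z + 3)*(z^2 - 9*z + 20) = (z - 5)*(z + 2)*(z + 3)*(z - 4)
(5) = (x - 3)*(x^2 - x - 2) = (x - 3)*(x - 2)*(x + 1)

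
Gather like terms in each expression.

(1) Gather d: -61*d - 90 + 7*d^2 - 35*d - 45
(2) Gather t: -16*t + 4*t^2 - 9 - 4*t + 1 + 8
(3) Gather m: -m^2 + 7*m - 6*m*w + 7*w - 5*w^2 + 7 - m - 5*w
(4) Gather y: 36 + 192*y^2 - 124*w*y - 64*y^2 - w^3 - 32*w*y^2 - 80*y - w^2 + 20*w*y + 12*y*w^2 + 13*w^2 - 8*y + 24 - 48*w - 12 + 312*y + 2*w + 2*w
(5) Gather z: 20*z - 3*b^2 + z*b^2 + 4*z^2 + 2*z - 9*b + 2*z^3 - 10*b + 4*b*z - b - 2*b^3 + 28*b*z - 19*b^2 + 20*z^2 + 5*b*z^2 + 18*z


(1) = 7*d^2 - 96*d - 135
(2) = 4*t^2 - 20*t
(3) = -m^2 + m*(6 - 6*w) - 5*w^2 + 2*w + 7
(4) = -w^3 + 12*w^2 - 44*w + y^2*(128 - 32*w) + y*(12*w^2 - 104*w + 224) + 48
(5) = -2*b^3 - 22*b^2 - 20*b + 2*z^3 + z^2*(5*b + 24) + z*(b^2 + 32*b + 40)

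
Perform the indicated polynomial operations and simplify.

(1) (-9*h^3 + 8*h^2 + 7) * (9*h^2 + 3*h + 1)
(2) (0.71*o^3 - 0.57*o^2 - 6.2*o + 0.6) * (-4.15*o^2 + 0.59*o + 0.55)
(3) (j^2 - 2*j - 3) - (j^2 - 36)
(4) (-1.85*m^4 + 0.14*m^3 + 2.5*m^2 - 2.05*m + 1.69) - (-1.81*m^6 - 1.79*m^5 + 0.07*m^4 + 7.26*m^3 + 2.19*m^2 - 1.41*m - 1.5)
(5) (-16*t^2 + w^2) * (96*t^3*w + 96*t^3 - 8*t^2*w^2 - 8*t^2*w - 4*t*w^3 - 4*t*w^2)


(1) = -81*h^5 + 45*h^4 + 15*h^3 + 71*h^2 + 21*h + 7
(2) = -2.9465*o^5 + 2.7844*o^4 + 25.7842*o^3 - 6.4615*o^2 - 3.056*o + 0.33
(3) = 33 - 2*j
(4) = 1.81*m^6 + 1.79*m^5 - 1.92*m^4 - 7.12*m^3 + 0.31*m^2 - 0.64*m + 3.19
(5) = -1536*t^5*w - 1536*t^5 + 128*t^4*w^2 + 128*t^4*w + 160*t^3*w^3 + 160*t^3*w^2 - 8*t^2*w^4 - 8*t^2*w^3 - 4*t*w^5 - 4*t*w^4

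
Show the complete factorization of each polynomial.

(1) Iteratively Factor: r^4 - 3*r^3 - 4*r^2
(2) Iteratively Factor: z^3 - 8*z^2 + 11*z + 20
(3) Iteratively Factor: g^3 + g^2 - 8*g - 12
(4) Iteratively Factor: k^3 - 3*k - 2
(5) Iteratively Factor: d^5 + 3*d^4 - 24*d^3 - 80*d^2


(1) = (r)*(r^3 - 3*r^2 - 4*r) = r*(r + 1)*(r^2 - 4*r) = r*(r - 4)*(r + 1)*(r)
(2) = (z + 1)*(z^2 - 9*z + 20) = (z - 4)*(z + 1)*(z - 5)
(3) = (g + 2)*(g^2 - g - 6) = (g + 2)^2*(g - 3)
(4) = (k - 2)*(k^2 + 2*k + 1) = (k - 2)*(k + 1)*(k + 1)
(5) = (d)*(d^4 + 3*d^3 - 24*d^2 - 80*d) = d*(d + 4)*(d^3 - d^2 - 20*d) = d^2*(d + 4)*(d^2 - d - 20) = d^2*(d - 5)*(d + 4)*(d + 4)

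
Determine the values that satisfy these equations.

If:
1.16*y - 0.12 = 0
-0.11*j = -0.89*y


Then:
j = 0.84
y = 0.10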